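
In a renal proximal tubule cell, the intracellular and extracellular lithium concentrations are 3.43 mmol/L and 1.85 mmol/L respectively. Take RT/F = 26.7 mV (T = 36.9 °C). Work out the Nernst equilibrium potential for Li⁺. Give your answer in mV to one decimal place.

E = (26.7/z) · ln([Li⁺]_out/[Li⁺]_in) with z = +1.
= (26.7/1) · ln(1.85/3.43) = 26.70 · ln(0.5394)
= 26.70 · (-0.6174) = -16.48 mV

-16.5 mV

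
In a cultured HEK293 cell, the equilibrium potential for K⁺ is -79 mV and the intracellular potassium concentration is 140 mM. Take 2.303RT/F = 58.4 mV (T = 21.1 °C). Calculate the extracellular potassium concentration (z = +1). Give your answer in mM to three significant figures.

6.21 mM

Nernst: E = (58.4/1) · log₁₀([out]/[in]), so log₁₀([out]/[in]) = -79.0 × 1 / 58.4 = -1.3527.
[out]/[in] = 10^(-1.3527) = 0.04439.
[out] = 0.04439 × 140 = 6.214 mM.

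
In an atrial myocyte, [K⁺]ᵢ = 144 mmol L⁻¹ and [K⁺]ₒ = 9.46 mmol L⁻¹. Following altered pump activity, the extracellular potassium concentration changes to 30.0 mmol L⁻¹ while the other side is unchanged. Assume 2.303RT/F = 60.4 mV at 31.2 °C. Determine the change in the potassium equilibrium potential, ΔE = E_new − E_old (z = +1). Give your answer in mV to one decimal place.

30.3 mV

E_old = (60.4/1)·log₁₀(9.46/144) = -71.42 mV
E_new = (60.4/1)·log₁₀(30.0/144) = -41.15 mV
ΔE = -41.15 − (-71.42) = 30.27 mV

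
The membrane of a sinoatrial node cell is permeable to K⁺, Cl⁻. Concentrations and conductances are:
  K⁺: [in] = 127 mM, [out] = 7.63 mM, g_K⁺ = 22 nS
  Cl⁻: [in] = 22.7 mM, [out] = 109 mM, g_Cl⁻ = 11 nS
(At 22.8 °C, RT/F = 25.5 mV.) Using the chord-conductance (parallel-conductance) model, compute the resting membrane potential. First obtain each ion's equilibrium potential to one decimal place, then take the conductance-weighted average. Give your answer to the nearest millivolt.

-61 mV

E_K⁺ = (25.5/1)·ln(7.63/127) = -71.7 mV
E_Cl⁻ = (25.5/-1)·ln(109/22.7) = -40.0 mV
Vm = (Σ gᵢEᵢ)/(Σ gᵢ) = (22·-71.7 + 11·-40.0) / (22 + 11)
= -2017.40 / 33 = -61.13 mV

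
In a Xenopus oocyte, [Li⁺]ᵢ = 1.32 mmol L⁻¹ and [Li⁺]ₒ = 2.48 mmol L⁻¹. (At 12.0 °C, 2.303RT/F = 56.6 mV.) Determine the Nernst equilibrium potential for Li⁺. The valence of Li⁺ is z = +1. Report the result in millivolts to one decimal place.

E = (56.6/z) · log₁₀([Li⁺]_out/[Li⁺]_in) with z = +1.
= (56.6/1) · log₁₀(2.48/1.32) = 56.60 · log₁₀(1.879)
= 56.60 · (0.2739) = 15.50 mV

15.5 mV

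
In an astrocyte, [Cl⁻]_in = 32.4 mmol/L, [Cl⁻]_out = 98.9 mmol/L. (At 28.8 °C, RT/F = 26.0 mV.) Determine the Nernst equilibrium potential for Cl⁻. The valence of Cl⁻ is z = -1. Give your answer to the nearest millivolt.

E = (26.0/z) · ln([Cl⁻]_out/[Cl⁻]_in) with z = -1.
For an anion, dividing by z = -1 reverses the sign.
= (26.0/-1) · ln(98.9/32.4) = -26.00 · ln(3.052)
= -26.00 · (1.1160) = -29.01 mV

-29 mV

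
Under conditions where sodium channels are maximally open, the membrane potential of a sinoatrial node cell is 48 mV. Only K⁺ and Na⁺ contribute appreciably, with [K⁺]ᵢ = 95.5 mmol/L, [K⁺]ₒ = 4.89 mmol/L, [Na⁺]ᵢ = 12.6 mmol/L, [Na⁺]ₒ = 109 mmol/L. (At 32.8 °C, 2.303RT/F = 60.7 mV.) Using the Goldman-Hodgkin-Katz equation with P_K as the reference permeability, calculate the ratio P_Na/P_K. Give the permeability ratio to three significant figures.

18.8

Let α = P_Na/P_K. GHK: Vm = 60.7·log₁₀[(Kₒ + α·Naₒ)/(Kᵢ + α·Naᵢ)].
10^(Vm/60.7) = 10^(48.0/60.7) = 6.177
So 6.177·(Kᵢ + α·Naᵢ) = Kₒ + α·Naₒ → α = (6.177·95.5 − 4.89) / (109.0 − 6.177·12.6)
α = (589.9 − 4.89) / (109.0 − 77.83) = 585/31.17 = 18.77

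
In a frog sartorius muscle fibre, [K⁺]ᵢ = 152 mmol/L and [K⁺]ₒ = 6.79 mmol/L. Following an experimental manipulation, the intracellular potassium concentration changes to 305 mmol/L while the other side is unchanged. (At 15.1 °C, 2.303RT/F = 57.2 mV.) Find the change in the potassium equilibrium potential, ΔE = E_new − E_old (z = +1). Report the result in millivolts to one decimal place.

-17.3 mV

E_old = (57.2/1)·log₁₀(6.79/152) = -77.22 mV
E_new = (57.2/1)·log₁₀(6.79/305) = -94.52 mV
ΔE = -94.52 − (-77.22) = -17.30 mV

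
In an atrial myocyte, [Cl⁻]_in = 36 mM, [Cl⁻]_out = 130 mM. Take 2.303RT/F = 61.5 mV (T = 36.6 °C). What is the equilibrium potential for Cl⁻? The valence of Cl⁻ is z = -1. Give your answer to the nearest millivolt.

E = (61.5/z) · log₁₀([Cl⁻]_out/[Cl⁻]_in) with z = -1.
For an anion, dividing by z = -1 reverses the sign.
= (61.5/-1) · log₁₀(130/36) = -61.50 · log₁₀(3.611)
= -61.50 · (0.5576) = -34.29 mV

-34 mV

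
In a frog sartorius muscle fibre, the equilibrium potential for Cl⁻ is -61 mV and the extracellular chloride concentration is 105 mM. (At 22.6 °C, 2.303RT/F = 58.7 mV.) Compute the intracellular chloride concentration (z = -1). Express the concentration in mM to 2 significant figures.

9.6 mM

Nernst: E = (58.7/-1) · log₁₀([out]/[in]), so log₁₀([out]/[in]) = -61.0 × -1 / 58.7 = 1.0392.
[out]/[in] = 10^(1.0392) = 10.94.
[in] = 105 / 10.94 = 9.594 mM.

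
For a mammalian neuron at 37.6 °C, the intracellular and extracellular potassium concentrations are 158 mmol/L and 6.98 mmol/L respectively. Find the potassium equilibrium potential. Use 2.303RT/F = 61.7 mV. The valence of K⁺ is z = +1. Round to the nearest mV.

-84 mV

E = (61.7/z) · log₁₀([K⁺]_out/[K⁺]_in) with z = +1.
= (61.7/1) · log₁₀(6.98/158) = 61.70 · log₁₀(0.04418)
= 61.70 · (-1.3548) = -83.59 mV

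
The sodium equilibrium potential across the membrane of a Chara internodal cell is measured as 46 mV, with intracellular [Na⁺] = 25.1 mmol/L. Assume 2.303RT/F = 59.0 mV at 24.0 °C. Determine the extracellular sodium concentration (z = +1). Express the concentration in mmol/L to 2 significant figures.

Nernst: E = (59.0/1) · log₁₀([out]/[in]), so log₁₀([out]/[in]) = 46.0 × 1 / 59.0 = 0.7797.
[out]/[in] = 10^(0.7797) = 6.021.
[out] = 6.021 × 25.1 = 151.1 mmol/L.

150 mmol/L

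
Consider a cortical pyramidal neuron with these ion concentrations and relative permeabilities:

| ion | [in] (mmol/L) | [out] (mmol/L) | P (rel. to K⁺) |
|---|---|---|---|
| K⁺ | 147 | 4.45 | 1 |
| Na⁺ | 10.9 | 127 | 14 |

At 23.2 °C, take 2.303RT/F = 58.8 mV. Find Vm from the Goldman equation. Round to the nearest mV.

Vm = 58.8 · log₁₀[(Σ P·[cation]ₒ + Σ P·[anion]ᵢ) / (Σ P·[cation]ᵢ + Σ P·[anion]ₒ)]
Numerator = 1×4.45 + 14×127 = 1782
Denominator = 1×147 + 14×10.9 = 299.6
Vm = 58.8 · log₁₀(5.9494) = 58.8 × (0.7745) = 45.54 mV

46 mV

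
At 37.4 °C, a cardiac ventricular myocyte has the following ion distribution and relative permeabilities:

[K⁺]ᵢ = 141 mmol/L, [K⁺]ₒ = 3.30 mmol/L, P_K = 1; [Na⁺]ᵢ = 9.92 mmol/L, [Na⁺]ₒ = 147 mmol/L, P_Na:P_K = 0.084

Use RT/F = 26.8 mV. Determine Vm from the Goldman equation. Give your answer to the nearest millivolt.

-59 mV

Vm = 26.8 · ln[(Σ P·[cation]ₒ + Σ P·[anion]ᵢ) / (Σ P·[cation]ᵢ + Σ P·[anion]ₒ)]
Numerator = 1×3.30 + 0.084×147 = 15.65
Denominator = 1×141 + 0.084×9.92 = 141.8
Vm = 26.8 · ln(0.11033) = 26.8 × (-2.2043) = -59.08 mV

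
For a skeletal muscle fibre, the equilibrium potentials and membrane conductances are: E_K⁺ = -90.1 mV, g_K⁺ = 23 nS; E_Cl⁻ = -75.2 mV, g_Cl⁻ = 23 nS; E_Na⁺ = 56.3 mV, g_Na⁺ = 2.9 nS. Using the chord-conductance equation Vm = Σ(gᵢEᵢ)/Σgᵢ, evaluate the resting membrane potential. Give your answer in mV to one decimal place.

Σ gᵢEᵢ = 23·(-90.1) + 23·(-75.2) + 2.9·(56.3) = -3638.63
Σ gᵢ = 23 + 23 + 2.9 = 48.9
Vm = -3638.63 / 48.9 = -74.41 mV

-74.4 mV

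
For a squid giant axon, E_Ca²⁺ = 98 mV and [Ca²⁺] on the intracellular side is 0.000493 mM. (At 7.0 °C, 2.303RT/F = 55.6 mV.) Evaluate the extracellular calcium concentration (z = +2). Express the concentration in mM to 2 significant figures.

1.7 mM

Nernst: E = (55.6/2) · log₁₀([out]/[in]), so log₁₀([out]/[in]) = 98.0 × 2 / 55.6 = 3.5252.
[out]/[in] = 10^(3.5252) = 3351.
[out] = 3351 × 0.000493 = 1.652 mM.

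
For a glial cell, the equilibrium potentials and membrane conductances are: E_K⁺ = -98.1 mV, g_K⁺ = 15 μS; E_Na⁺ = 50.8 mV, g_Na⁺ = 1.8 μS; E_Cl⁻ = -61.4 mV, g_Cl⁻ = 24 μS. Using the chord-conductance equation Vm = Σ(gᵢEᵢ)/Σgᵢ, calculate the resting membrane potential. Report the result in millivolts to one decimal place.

-69.9 mV

Σ gᵢEᵢ = 15·(-98.1) + 1.8·(50.8) + 24·(-61.4) = -2853.66
Σ gᵢ = 15 + 1.8 + 24 = 40.8
Vm = -2853.66 / 40.8 = -69.94 mV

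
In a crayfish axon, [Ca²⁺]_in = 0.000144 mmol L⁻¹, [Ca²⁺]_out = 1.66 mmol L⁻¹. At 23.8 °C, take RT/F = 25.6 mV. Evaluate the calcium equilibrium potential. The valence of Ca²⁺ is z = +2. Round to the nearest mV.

E = (25.6/z) · ln([Ca²⁺]_out/[Ca²⁺]_in) with z = +2.
= (25.6/2) · ln(1.66/0.000144) = 12.80 · ln(1.153e+04)
= 12.80 · (9.3525) = 119.71 mV

120 mV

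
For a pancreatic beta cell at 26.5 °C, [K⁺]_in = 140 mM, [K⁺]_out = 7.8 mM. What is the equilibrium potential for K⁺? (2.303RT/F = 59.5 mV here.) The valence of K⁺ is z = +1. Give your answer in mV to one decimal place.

E = (59.5/z) · log₁₀([K⁺]_out/[K⁺]_in) with z = +1.
= (59.5/1) · log₁₀(7.8/140) = 59.50 · log₁₀(0.05571)
= 59.50 · (-1.2540) = -74.61 mV

-74.6 mV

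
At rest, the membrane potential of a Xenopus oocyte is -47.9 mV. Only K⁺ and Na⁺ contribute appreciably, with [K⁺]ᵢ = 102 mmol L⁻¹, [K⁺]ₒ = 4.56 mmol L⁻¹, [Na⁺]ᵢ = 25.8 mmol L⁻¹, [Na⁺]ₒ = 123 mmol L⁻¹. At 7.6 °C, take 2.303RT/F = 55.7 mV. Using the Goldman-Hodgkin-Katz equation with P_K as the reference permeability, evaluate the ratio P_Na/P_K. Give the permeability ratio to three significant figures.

Let α = P_Na/P_K. GHK: Vm = 55.7·log₁₀[(Kₒ + α·Naₒ)/(Kᵢ + α·Naᵢ)].
10^(Vm/55.7) = 10^(-47.9/55.7) = 0.13805
So 0.13805·(Kᵢ + α·Naᵢ) = Kₒ + α·Naₒ → α = (0.13805·102.0 − 4.56) / (123.0 − 0.13805·25.8)
α = (14.08 − 4.56) / (123.0 − 3.562) = 9.521/119.4 = 0.07972

0.0797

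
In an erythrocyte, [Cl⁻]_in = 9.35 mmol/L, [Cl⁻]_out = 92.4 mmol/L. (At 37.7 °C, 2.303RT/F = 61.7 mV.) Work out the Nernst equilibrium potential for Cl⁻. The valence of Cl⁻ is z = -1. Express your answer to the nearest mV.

-61 mV

E = (61.7/z) · log₁₀([Cl⁻]_out/[Cl⁻]_in) with z = -1.
For an anion, dividing by z = -1 reverses the sign.
= (61.7/-1) · log₁₀(92.4/9.35) = -61.70 · log₁₀(9.882)
= -61.70 · (0.9949) = -61.38 mV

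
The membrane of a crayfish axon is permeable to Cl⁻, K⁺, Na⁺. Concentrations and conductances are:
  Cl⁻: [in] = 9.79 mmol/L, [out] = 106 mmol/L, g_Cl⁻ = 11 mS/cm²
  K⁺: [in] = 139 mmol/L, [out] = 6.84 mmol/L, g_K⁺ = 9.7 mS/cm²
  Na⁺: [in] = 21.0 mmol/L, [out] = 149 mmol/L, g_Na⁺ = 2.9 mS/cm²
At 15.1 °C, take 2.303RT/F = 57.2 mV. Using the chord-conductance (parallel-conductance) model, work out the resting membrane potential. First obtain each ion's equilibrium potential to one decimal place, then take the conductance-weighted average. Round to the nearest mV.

E_Cl⁻ = (57.2/-1)·log₁₀(106/9.79) = -59.2 mV
E_K⁺ = (57.2/1)·log₁₀(6.84/139) = -74.8 mV
E_Na⁺ = (57.2/1)·log₁₀(149/21.0) = 48.7 mV
Vm = (Σ gᵢEᵢ)/(Σ gᵢ) = (11·-59.2 + 9.7·-74.8 + 2.9·48.7) / (11 + 9.7 + 2.9)
= -1235.53 / 23.6 = -52.35 mV

-52 mV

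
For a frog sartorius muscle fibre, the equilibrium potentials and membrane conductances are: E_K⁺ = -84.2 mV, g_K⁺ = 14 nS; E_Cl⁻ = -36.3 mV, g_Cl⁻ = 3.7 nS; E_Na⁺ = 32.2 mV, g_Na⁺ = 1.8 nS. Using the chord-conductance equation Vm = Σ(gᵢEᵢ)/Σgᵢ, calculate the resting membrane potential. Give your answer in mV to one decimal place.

Σ gᵢEᵢ = 14·(-84.2) + 3.7·(-36.3) + 1.8·(32.2) = -1255.15
Σ gᵢ = 14 + 3.7 + 1.8 = 19.5
Vm = -1255.15 / 19.5 = -64.37 mV

-64.4 mV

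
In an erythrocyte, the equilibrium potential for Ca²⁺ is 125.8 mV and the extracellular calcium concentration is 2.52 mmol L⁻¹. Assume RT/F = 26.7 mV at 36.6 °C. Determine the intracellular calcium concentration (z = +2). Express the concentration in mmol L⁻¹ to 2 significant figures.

0.00020 mmol L⁻¹

Nernst: E = (26.7/2) · ln([out]/[in]), so ln([out]/[in]) = 125.8 × 2 / 26.7 = 9.4232.
[out]/[in] = e^(9.4232) = 1.237e+04.
[in] = 2.52 / 1.237e+04 = 0.0002037 mmol L⁻¹.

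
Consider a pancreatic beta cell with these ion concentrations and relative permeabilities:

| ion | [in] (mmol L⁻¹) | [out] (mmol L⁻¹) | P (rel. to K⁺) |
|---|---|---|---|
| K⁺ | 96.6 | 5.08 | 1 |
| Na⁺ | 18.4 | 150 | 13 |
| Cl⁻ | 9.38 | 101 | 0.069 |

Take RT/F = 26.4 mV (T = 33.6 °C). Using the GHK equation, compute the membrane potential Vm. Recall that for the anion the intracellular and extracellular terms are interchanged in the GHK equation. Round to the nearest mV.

Vm = 26.4 · ln[(Σ P·[cation]ₒ + Σ P·[anion]ᵢ) / (Σ P·[cation]ᵢ + Σ P·[anion]ₒ)]
Numerator = 1×5.08 + 13×150 + 0.069×9.38 = 1956
Denominator = 1×96.6 + 13×18.4 + 0.069×101 = 342.8
Vm = 26.4 · ln(5.7057) = 26.4 × (1.7415) = 45.97 mV

46 mV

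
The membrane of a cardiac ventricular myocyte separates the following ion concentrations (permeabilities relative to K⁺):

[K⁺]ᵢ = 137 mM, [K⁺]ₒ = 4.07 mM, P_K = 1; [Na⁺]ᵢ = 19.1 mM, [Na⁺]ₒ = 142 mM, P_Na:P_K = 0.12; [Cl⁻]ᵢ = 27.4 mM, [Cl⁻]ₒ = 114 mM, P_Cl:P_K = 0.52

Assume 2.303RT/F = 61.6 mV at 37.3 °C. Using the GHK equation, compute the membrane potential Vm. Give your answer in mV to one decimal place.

Vm = 61.6 · log₁₀[(Σ P·[cation]ₒ + Σ P·[anion]ᵢ) / (Σ P·[cation]ᵢ + Σ P·[anion]ₒ)]
Numerator = 1×4.07 + 0.12×142 + 0.52×27.4 = 35.36
Denominator = 1×137 + 0.12×19.1 + 0.52×114 = 198.6
Vm = 61.6 · log₁₀(0.17806) = 61.6 × (-0.7494) = -46.16 mV

-46.2 mV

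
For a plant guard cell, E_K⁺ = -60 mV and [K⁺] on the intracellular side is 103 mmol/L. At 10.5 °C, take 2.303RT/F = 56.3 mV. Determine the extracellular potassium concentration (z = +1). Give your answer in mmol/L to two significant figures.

8.9 mmol/L

Nernst: E = (56.3/1) · log₁₀([out]/[in]), so log₁₀([out]/[in]) = -60.0 × 1 / 56.3 = -1.0657.
[out]/[in] = 10^(-1.0657) = 0.08596.
[out] = 0.08596 × 103 = 8.854 mmol/L.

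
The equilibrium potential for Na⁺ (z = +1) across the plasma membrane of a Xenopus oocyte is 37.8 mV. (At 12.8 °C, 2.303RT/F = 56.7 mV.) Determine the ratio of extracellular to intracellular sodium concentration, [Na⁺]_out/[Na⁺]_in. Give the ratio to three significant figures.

log₁₀([out]/[in]) = E·z/(56.7) = 37.8 × 1 / 56.7 = 0.6667
[out]/[in] = 10^(0.6667) = 4.642

4.64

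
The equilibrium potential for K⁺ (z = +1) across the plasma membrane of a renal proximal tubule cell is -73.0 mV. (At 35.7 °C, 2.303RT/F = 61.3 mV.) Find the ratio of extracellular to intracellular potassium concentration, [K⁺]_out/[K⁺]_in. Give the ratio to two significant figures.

log₁₀([out]/[in]) = E·z/(61.3) = -73.0 × 1 / 61.3 = -1.1909
[out]/[in] = 10^(-1.1909) = 0.06444

0.064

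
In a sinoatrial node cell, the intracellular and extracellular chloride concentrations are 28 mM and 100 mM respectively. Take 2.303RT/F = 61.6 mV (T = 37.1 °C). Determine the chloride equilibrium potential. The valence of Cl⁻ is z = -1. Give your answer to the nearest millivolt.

E = (61.6/z) · log₁₀([Cl⁻]_out/[Cl⁻]_in) with z = -1.
For an anion, dividing by z = -1 reverses the sign.
= (61.6/-1) · log₁₀(100/28) = -61.60 · log₁₀(3.571)
= -61.60 · (0.5528) = -34.06 mV

-34 mV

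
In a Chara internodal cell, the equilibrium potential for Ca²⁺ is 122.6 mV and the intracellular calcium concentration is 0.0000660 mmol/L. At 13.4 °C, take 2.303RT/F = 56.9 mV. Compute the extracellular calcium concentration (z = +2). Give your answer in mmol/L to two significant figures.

Nernst: E = (56.9/2) · log₁₀([out]/[in]), so log₁₀([out]/[in]) = 122.6 × 2 / 56.9 = 4.3093.
[out]/[in] = 10^(4.3093) = 2.039e+04.
[out] = 2.039e+04 × 0.0000660 = 1.345 mmol/L.

1.3 mmol/L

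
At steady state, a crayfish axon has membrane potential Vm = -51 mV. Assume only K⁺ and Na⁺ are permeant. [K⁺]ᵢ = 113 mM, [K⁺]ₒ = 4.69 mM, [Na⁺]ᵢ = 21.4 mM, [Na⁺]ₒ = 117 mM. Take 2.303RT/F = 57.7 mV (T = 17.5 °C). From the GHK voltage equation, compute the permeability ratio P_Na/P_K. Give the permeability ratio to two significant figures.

Let α = P_Na/P_K. GHK: Vm = 57.7·log₁₀[(Kₒ + α·Naₒ)/(Kᵢ + α·Naᵢ)].
10^(Vm/57.7) = 10^(-51.0/57.7) = 0.13065
So 0.13065·(Kᵢ + α·Naᵢ) = Kₒ + α·Naₒ → α = (0.13065·113.0 − 4.69) / (117.0 − 0.13065·21.4)
α = (14.76 − 4.69) / (117.0 − 2.796) = 10.07/114.2 = 0.08821

0.088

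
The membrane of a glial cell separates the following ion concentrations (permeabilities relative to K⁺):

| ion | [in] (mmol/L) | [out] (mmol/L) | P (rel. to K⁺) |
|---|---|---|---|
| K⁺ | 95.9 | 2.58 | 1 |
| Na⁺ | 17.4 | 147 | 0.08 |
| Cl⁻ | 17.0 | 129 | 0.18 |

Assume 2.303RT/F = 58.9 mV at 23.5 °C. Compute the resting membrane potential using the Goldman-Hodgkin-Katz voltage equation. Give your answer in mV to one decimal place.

Vm = 58.9 · log₁₀[(Σ P·[cation]ₒ + Σ P·[anion]ᵢ) / (Σ P·[cation]ᵢ + Σ P·[anion]ₒ)]
Numerator = 1×2.58 + 0.08×147 + 0.18×17.0 = 17.4
Denominator = 1×95.9 + 0.08×17.4 + 0.18×129 = 120.5
Vm = 58.9 · log₁₀(0.14438) = 58.9 × (-0.8405) = -49.50 mV

-49.5 mV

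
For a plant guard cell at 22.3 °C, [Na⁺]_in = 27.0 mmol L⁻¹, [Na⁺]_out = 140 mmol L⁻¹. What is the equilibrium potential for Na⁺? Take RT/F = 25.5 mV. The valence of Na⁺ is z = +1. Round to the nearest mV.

E = (25.5/z) · ln([Na⁺]_out/[Na⁺]_in) with z = +1.
= (25.5/1) · ln(140/27.0) = 25.50 · ln(5.185)
= 25.50 · (1.6458) = 41.97 mV

42 mV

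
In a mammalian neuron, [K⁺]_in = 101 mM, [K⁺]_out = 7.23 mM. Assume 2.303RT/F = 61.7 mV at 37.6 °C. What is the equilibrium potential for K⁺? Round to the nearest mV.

E = (61.7/z) · log₁₀([K⁺]_out/[K⁺]_in) with z = +1.
= (61.7/1) · log₁₀(7.23/101) = 61.70 · log₁₀(0.07158)
= 61.70 · (-1.1452) = -70.66 mV

-71 mV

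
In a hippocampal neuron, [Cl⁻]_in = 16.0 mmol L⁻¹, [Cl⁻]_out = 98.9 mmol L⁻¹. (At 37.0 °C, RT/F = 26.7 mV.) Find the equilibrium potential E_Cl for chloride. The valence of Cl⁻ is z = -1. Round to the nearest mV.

-49 mV

E = (26.7/z) · ln([Cl⁻]_out/[Cl⁻]_in) with z = -1.
For an anion, dividing by z = -1 reverses the sign.
= (26.7/-1) · ln(98.9/16.0) = -26.70 · ln(6.181)
= -26.70 · (1.8215) = -48.63 mV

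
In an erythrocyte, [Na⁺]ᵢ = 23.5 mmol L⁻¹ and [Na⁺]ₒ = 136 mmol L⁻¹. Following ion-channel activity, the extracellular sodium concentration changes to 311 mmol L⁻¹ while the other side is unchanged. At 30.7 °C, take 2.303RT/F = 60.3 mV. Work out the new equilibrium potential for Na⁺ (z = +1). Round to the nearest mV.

After the shift: [Na⁺]_out = 311, [Na⁺]_in = 23.5 mmol L⁻¹.
E_new = (60.3/1)·log₁₀(311/23.5) = 60.30 · (1.1217) = 67.64 mV

68 mV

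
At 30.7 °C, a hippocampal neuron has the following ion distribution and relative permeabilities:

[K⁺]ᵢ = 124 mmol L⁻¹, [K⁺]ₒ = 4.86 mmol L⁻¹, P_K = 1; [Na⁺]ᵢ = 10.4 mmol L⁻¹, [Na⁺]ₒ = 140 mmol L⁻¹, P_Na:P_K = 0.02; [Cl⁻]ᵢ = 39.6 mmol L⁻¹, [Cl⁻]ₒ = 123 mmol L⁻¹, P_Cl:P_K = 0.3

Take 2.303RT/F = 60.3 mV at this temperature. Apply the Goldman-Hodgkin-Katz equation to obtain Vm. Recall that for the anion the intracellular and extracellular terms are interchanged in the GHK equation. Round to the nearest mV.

Vm = 60.3 · log₁₀[(Σ P·[cation]ₒ + Σ P·[anion]ᵢ) / (Σ P·[cation]ᵢ + Σ P·[anion]ₒ)]
Numerator = 1×4.86 + 0.02×140 + 0.3×39.6 = 19.54
Denominator = 1×124 + 0.02×10.4 + 0.3×123 = 161.1
Vm = 60.3 · log₁₀(0.12129) = 60.3 × (-0.9162) = -55.25 mV

-55 mV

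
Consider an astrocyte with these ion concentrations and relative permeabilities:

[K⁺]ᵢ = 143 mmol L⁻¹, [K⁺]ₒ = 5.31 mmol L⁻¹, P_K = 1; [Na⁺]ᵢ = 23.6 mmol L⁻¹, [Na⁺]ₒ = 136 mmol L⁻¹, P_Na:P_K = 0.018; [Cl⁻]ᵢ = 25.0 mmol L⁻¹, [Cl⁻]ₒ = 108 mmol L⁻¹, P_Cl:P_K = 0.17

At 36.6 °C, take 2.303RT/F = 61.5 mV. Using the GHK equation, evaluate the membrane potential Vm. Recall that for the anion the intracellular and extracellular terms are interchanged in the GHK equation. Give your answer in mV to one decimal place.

-69.5 mV

Vm = 61.5 · log₁₀[(Σ P·[cation]ₒ + Σ P·[anion]ᵢ) / (Σ P·[cation]ᵢ + Σ P·[anion]ₒ)]
Numerator = 1×5.31 + 0.018×136 + 0.17×25.0 = 12.01
Denominator = 1×143 + 0.018×23.6 + 0.17×108 = 161.8
Vm = 61.5 · log₁₀(0.074222) = 61.5 × (-1.1295) = -69.46 mV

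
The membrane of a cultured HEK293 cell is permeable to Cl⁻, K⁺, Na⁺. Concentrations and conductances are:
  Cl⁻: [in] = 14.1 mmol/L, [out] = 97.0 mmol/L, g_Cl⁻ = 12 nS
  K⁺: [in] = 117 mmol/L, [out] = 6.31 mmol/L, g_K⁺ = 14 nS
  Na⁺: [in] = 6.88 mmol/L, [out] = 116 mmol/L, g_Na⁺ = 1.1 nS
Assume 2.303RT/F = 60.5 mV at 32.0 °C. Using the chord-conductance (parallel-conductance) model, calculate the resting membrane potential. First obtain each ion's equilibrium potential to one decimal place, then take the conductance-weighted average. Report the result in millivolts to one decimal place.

-59.1 mV

E_Cl⁻ = (60.5/-1)·log₁₀(97.0/14.1) = -50.7 mV
E_K⁺ = (60.5/1)·log₁₀(6.31/117) = -76.7 mV
E_Na⁺ = (60.5/1)·log₁₀(116/6.88) = 74.2 mV
Vm = (Σ gᵢEᵢ)/(Σ gᵢ) = (12·-50.7 + 14·-76.7 + 1.1·74.2) / (12 + 14 + 1.1)
= -1600.58 / 27.1 = -59.06 mV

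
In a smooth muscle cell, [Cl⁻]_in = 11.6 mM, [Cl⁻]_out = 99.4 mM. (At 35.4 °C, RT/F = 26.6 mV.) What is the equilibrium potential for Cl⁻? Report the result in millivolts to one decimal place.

-57.1 mV

E = (26.6/z) · ln([Cl⁻]_out/[Cl⁻]_in) with z = -1.
For an anion, dividing by z = -1 reverses the sign.
= (26.6/-1) · ln(99.4/11.6) = -26.60 · ln(8.569)
= -26.60 · (2.1481) = -57.14 mV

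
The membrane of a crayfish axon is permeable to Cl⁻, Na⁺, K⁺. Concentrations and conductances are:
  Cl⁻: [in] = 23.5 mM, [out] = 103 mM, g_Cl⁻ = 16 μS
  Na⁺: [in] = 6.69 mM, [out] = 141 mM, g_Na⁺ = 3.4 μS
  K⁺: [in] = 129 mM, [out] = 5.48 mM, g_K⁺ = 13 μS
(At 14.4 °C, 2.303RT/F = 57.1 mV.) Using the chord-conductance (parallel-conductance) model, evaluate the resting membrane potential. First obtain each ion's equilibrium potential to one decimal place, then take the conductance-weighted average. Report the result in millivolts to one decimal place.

E_Cl⁻ = (57.1/-1)·log₁₀(103/23.5) = -36.6 mV
E_Na⁺ = (57.1/1)·log₁₀(141/6.69) = 75.6 mV
E_K⁺ = (57.1/1)·log₁₀(5.48/129) = -78.3 mV
Vm = (Σ gᵢEᵢ)/(Σ gᵢ) = (16·-36.6 + 3.4·75.6 + 13·-78.3) / (16 + 3.4 + 13)
= -1346.46 / 32.4 = -41.56 mV

-41.6 mV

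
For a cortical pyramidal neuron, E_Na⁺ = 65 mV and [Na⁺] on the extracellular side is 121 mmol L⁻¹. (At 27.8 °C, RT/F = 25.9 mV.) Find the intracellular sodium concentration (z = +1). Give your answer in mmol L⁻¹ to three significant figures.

Nernst: E = (25.9/1) · ln([out]/[in]), so ln([out]/[in]) = 65.0 × 1 / 25.9 = 2.5097.
[out]/[in] = e^(2.5097) = 12.3.
[in] = 121 / 12.3 = 9.837 mmol L⁻¹.

9.84 mmol L⁻¹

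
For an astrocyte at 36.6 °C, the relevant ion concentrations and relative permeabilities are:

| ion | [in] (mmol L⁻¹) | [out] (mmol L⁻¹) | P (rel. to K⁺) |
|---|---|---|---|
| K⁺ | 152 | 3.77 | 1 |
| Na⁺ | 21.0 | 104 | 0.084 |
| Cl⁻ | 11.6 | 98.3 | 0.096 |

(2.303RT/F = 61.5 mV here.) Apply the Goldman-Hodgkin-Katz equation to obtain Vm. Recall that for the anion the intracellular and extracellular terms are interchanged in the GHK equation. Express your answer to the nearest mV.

Vm = 61.5 · log₁₀[(Σ P·[cation]ₒ + Σ P·[anion]ᵢ) / (Σ P·[cation]ᵢ + Σ P·[anion]ₒ)]
Numerator = 1×3.77 + 0.084×104 + 0.096×11.6 = 13.62
Denominator = 1×152 + 0.084×21.0 + 0.096×98.3 = 163.2
Vm = 61.5 · log₁₀(0.083453) = 61.5 × (-1.0786) = -66.33 mV

-66 mV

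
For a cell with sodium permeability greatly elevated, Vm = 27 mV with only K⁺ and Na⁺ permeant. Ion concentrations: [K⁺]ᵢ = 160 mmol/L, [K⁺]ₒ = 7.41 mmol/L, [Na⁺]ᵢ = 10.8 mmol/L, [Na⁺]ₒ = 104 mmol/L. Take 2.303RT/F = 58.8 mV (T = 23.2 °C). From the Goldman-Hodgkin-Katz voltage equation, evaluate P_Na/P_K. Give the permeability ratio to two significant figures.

Let α = P_Na/P_K. GHK: Vm = 58.8·log₁₀[(Kₒ + α·Naₒ)/(Kᵢ + α·Naᵢ)].
10^(Vm/58.8) = 10^(27.0/58.8) = 2.8786
So 2.8786·(Kᵢ + α·Naᵢ) = Kₒ + α·Naₒ → α = (2.8786·160.0 − 7.41) / (104.0 − 2.8786·10.8)
α = (460.6 − 7.41) / (104.0 − 31.09) = 453.2/72.91 = 6.215

6.2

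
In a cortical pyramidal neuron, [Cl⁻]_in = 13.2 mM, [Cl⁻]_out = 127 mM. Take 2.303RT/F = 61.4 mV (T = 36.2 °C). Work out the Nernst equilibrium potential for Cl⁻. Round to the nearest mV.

E = (61.4/z) · log₁₀([Cl⁻]_out/[Cl⁻]_in) with z = -1.
For an anion, dividing by z = -1 reverses the sign.
= (61.4/-1) · log₁₀(127/13.2) = -61.40 · log₁₀(9.621)
= -61.40 · (0.9832) = -60.37 mV

-60 mV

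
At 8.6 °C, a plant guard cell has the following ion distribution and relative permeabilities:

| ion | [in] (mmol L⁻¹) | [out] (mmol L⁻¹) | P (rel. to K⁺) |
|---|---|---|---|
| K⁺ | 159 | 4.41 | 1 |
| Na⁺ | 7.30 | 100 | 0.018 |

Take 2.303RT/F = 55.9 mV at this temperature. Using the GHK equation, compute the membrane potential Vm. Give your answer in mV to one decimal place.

Vm = 55.9 · log₁₀[(Σ P·[cation]ₒ + Σ P·[anion]ᵢ) / (Σ P·[cation]ᵢ + Σ P·[anion]ₒ)]
Numerator = 1×4.41 + 0.018×100 = 6.21
Denominator = 1×159 + 0.018×7.30 = 159.1
Vm = 55.9 · log₁₀(0.039024) = 55.9 × (-1.4087) = -78.74 mV

-78.7 mV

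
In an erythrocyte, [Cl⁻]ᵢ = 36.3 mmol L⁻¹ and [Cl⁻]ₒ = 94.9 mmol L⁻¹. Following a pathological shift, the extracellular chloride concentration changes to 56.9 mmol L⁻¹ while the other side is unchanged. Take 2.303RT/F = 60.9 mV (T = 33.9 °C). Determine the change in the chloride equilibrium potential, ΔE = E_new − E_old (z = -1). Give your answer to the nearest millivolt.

E_old = (60.9/-1)·log₁₀(94.9/36.3) = -25.42 mV
E_new = (60.9/-1)·log₁₀(56.9/36.3) = -11.89 mV
ΔE = -11.89 − (-25.42) = 13.53 mV

14 mV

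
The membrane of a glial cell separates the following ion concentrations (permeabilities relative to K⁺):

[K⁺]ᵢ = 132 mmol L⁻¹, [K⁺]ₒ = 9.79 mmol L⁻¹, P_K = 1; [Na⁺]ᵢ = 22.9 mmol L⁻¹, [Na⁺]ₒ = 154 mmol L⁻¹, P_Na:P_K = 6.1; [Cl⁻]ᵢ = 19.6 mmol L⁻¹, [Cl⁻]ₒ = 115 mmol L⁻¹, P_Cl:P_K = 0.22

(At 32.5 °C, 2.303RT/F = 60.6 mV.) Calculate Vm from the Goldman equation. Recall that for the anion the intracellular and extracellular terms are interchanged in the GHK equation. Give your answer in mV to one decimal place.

30.7 mV

Vm = 60.6 · log₁₀[(Σ P·[cation]ₒ + Σ P·[anion]ᵢ) / (Σ P·[cation]ᵢ + Σ P·[anion]ₒ)]
Numerator = 1×9.79 + 6.1×154 + 0.22×19.6 = 953.5
Denominator = 1×132 + 6.1×22.9 + 0.22×115 = 297
Vm = 60.6 · log₁₀(3.2106) = 60.6 × (0.5066) = 30.70 mV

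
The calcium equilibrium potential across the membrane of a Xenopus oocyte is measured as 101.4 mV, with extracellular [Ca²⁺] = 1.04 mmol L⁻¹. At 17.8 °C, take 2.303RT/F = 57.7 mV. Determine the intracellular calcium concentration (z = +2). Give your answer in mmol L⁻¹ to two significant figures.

0.00032 mmol L⁻¹

Nernst: E = (57.7/2) · log₁₀([out]/[in]), so log₁₀([out]/[in]) = 101.4 × 2 / 57.7 = 3.5147.
[out]/[in] = 10^(3.5147) = 3271.
[in] = 1.04 / 3271 = 0.0003179 mmol L⁻¹.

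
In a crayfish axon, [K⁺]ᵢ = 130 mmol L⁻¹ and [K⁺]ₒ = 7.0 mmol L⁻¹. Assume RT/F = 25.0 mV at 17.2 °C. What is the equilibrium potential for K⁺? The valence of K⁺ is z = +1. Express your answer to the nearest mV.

E = (25.0/z) · ln([K⁺]_out/[K⁺]_in) with z = +1.
= (25.0/1) · ln(7.0/130) = 25.00 · ln(0.05385)
= 25.00 · (-2.9216) = -73.04 mV

-73 mV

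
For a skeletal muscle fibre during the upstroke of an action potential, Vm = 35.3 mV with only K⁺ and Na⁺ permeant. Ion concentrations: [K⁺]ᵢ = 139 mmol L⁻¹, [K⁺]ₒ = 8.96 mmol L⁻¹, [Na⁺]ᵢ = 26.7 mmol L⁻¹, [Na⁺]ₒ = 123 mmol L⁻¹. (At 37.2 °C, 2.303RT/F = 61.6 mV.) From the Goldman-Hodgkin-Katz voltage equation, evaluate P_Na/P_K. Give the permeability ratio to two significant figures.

Let α = P_Na/P_K. GHK: Vm = 61.6·log₁₀[(Kₒ + α·Naₒ)/(Kᵢ + α·Naᵢ)].
10^(Vm/61.6) = 10^(35.3/61.6) = 3.7416
So 3.7416·(Kᵢ + α·Naᵢ) = Kₒ + α·Naₒ → α = (3.7416·139.0 − 8.96) / (123.0 − 3.7416·26.7)
α = (520.1 − 8.96) / (123.0 − 99.9) = 511.1/23.1 = 22.13

22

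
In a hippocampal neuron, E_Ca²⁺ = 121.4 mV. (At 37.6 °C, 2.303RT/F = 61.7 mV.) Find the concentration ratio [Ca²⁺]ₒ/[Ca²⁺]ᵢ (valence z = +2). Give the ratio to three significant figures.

log₁₀([out]/[in]) = E·z/(61.7) = 121.4 × 2 / 61.7 = 3.9352
[out]/[in] = 10^(3.9352) = 8613

8610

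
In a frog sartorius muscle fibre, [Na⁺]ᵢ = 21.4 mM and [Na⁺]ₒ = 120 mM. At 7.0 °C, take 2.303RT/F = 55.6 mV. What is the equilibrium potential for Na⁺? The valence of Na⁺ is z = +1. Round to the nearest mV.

E = (55.6/z) · log₁₀([Na⁺]_out/[Na⁺]_in) with z = +1.
= (55.6/1) · log₁₀(120/21.4) = 55.60 · log₁₀(5.607)
= 55.60 · (0.7488) = 41.63 mV

42 mV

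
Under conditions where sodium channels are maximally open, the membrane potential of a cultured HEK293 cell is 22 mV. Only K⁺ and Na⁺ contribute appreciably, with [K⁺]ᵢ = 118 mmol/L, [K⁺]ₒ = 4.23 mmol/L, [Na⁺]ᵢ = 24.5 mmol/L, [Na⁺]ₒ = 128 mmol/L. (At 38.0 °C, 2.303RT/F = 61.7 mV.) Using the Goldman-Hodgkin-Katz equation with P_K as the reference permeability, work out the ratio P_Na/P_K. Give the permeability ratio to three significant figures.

3.65

Let α = P_Na/P_K. GHK: Vm = 61.7·log₁₀[(Kₒ + α·Naₒ)/(Kᵢ + α·Naᵢ)].
10^(Vm/61.7) = 10^(22.0/61.7) = 2.2728
So 2.2728·(Kᵢ + α·Naᵢ) = Kₒ + α·Naₒ → α = (2.2728·118.0 − 4.23) / (128.0 − 2.2728·24.5)
α = (268.2 − 4.23) / (128.0 − 55.68) = 264/72.32 = 3.65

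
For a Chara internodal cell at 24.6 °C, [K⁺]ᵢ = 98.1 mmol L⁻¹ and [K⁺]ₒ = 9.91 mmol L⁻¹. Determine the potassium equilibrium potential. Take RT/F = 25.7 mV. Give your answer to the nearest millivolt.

E = (25.7/z) · ln([K⁺]_out/[K⁺]_in) with z = +1.
= (25.7/1) · ln(9.91/98.1) = 25.70 · ln(0.101)
= 25.70 · (-2.2924) = -58.92 mV

-59 mV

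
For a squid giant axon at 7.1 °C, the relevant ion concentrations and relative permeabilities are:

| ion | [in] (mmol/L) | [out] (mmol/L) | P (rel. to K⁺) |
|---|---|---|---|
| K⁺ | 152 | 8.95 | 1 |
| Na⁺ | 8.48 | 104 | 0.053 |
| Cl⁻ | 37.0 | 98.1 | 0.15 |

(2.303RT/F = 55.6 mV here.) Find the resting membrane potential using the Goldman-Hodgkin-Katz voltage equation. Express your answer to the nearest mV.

-51 mV

Vm = 55.6 · log₁₀[(Σ P·[cation]ₒ + Σ P·[anion]ᵢ) / (Σ P·[cation]ᵢ + Σ P·[anion]ₒ)]
Numerator = 1×8.95 + 0.053×104 + 0.15×37.0 = 20.01
Denominator = 1×152 + 0.053×8.48 + 0.15×98.1 = 167.2
Vm = 55.6 · log₁₀(0.11971) = 55.6 × (-0.9219) = -51.26 mV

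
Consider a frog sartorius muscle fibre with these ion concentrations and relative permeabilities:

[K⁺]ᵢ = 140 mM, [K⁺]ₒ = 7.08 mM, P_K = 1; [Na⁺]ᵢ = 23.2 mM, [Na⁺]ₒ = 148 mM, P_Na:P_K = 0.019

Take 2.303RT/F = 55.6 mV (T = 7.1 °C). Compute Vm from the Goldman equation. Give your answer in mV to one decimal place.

Vm = 55.6 · log₁₀[(Σ P·[cation]ₒ + Σ P·[anion]ᵢ) / (Σ P·[cation]ᵢ + Σ P·[anion]ₒ)]
Numerator = 1×7.08 + 0.019×148 = 9.892
Denominator = 1×140 + 0.019×23.2 = 140.4
Vm = 55.6 · log₁₀(0.070435) = 55.6 × (-1.1522) = -64.06 mV

-64.1 mV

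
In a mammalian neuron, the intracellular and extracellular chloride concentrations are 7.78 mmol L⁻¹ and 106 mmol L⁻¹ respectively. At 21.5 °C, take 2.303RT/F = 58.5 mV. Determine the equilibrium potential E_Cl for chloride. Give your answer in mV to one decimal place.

E = (58.5/z) · log₁₀([Cl⁻]_out/[Cl⁻]_in) with z = -1.
For an anion, dividing by z = -1 reverses the sign.
= (58.5/-1) · log₁₀(106/7.78) = -58.50 · log₁₀(13.62)
= -58.50 · (1.1343) = -66.36 mV

-66.4 mV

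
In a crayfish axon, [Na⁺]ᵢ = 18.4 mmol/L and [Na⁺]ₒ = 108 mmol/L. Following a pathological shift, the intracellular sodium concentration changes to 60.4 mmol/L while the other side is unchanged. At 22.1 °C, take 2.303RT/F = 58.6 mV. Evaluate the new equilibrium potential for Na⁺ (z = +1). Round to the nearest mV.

15 mV

After the shift: [Na⁺]_out = 108, [Na⁺]_in = 60.4 mmol/L.
E_new = (58.6/1)·log₁₀(108/60.4) = 58.60 · (0.2524) = 14.79 mV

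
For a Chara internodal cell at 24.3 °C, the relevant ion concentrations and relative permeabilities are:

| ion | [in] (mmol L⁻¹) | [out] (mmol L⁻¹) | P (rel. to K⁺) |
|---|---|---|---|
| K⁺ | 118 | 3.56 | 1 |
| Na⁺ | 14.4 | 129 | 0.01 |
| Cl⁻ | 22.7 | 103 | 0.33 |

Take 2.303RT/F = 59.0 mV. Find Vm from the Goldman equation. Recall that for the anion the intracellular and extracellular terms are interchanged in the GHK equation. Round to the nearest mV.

Vm = 59.0 · log₁₀[(Σ P·[cation]ₒ + Σ P·[anion]ᵢ) / (Σ P·[cation]ᵢ + Σ P·[anion]ₒ)]
Numerator = 1×3.56 + 0.01×129 + 0.33×22.7 = 12.34
Denominator = 1×118 + 0.01×14.4 + 0.33×103 = 152.1
Vm = 59.0 · log₁₀(0.081119) = 59.0 × (-1.0909) = -64.36 mV

-64 mV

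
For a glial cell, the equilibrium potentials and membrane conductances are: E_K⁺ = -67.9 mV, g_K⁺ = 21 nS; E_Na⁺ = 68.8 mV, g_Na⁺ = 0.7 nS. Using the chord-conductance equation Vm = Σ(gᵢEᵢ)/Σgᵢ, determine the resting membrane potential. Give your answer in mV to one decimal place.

Σ gᵢEᵢ = 21·(-67.9) + 0.7·(68.8) = -1377.74
Σ gᵢ = 21 + 0.7 = 21.7
Vm = -1377.74 / 21.7 = -63.49 mV

-63.5 mV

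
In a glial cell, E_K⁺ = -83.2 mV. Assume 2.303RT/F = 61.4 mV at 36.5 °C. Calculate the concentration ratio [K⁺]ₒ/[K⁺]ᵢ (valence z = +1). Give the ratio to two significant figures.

0.044

log₁₀([out]/[in]) = E·z/(61.4) = -83.2 × 1 / 61.4 = -1.3550
[out]/[in] = 10^(-1.3550) = 0.04415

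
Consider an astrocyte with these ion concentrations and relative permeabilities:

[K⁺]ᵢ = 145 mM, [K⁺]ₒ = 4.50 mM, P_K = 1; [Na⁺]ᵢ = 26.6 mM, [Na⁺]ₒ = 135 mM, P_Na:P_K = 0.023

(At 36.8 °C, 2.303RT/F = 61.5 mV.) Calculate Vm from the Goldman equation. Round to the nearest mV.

Vm = 61.5 · log₁₀[(Σ P·[cation]ₒ + Σ P·[anion]ᵢ) / (Σ P·[cation]ᵢ + Σ P·[anion]ₒ)]
Numerator = 1×4.50 + 0.023×135 = 7.605
Denominator = 1×145 + 0.023×26.6 = 145.6
Vm = 61.5 · log₁₀(0.052228) = 61.5 × (-1.2821) = -78.85 mV

-79 mV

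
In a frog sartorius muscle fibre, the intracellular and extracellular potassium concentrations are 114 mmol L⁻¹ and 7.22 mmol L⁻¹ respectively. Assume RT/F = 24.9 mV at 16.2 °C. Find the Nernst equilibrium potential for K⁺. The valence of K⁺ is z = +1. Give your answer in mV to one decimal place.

-68.7 mV

E = (24.9/z) · ln([K⁺]_out/[K⁺]_in) with z = +1.
= (24.9/1) · ln(7.22/114) = 24.90 · ln(0.06333)
= 24.90 · (-2.7593) = -68.71 mV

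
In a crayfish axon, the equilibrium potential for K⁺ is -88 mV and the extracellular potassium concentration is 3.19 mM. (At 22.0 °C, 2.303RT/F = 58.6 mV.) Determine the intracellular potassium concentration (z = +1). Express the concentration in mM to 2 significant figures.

Nernst: E = (58.6/1) · log₁₀([out]/[in]), so log₁₀([out]/[in]) = -88.0 × 1 / 58.6 = -1.5017.
[out]/[in] = 10^(-1.5017) = 0.0315.
[in] = 3.19 / 0.0315 = 101.3 mM.

100 mM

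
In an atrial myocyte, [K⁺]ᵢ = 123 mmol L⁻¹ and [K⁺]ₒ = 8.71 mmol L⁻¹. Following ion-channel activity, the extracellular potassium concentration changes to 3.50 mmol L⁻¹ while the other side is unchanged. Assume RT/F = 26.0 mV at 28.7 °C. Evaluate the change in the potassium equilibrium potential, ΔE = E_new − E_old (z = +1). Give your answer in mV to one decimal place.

E_old = (26.0/1)·ln(8.71/123) = -68.84 mV
E_new = (26.0/1)·ln(3.50/123) = -92.54 mV
ΔE = -92.54 − (-68.84) = -23.70 mV

-23.7 mV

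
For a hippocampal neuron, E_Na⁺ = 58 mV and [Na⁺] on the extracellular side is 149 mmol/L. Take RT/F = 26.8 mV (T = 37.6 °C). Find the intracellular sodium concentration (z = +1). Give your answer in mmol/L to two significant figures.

17 mmol/L

Nernst: E = (26.8/1) · ln([out]/[in]), so ln([out]/[in]) = 58.0 × 1 / 26.8 = 2.1642.
[out]/[in] = e^(2.1642) = 8.707.
[in] = 149 / 8.707 = 17.11 mmol/L.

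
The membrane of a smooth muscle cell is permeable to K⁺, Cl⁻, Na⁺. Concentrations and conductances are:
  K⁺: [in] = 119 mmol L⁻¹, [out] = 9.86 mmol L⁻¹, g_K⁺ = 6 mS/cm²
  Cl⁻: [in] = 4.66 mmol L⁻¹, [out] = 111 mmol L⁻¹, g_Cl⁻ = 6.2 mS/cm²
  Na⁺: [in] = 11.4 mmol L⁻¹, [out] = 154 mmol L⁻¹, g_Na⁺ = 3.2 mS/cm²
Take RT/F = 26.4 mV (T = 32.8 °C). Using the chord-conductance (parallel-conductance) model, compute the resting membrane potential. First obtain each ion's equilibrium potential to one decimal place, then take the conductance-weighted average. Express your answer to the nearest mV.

E_K⁺ = (26.4/1)·ln(9.86/119) = -65.8 mV
E_Cl⁻ = (26.4/-1)·ln(111/4.66) = -83.7 mV
E_Na⁺ = (26.4/1)·ln(154/11.4) = 68.7 mV
Vm = (Σ gᵢEᵢ)/(Σ gᵢ) = (6·-65.8 + 6.2·-83.7 + 3.2·68.7) / (6 + 6.2 + 3.2)
= -693.90 / 15.4 = -45.06 mV

-45 mV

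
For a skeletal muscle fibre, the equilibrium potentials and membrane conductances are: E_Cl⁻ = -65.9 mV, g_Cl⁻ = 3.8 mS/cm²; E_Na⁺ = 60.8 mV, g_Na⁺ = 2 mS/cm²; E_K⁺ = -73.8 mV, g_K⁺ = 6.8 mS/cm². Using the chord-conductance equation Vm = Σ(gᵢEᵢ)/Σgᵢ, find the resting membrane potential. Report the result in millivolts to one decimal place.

-50.1 mV

Σ gᵢEᵢ = 3.8·(-65.9) + 2·(60.8) + 6.8·(-73.8) = -630.66
Σ gᵢ = 3.8 + 2 + 6.8 = 12.6
Vm = -630.66 / 12.6 = -50.05 mV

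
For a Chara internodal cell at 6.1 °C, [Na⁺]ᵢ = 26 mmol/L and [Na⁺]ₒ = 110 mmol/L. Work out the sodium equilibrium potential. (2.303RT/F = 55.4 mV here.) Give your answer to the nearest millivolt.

E = (55.4/z) · log₁₀([Na⁺]_out/[Na⁺]_in) with z = +1.
= (55.4/1) · log₁₀(110/26) = 55.40 · log₁₀(4.231)
= 55.40 · (0.6264) = 34.70 mV

35 mV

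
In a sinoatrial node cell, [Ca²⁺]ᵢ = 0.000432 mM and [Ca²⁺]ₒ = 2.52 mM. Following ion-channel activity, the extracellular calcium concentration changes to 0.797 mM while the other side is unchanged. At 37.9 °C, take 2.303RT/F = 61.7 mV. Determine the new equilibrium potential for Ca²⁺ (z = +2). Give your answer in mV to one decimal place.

100.8 mV

After the shift: [Ca²⁺]_out = 0.797, [Ca²⁺]_in = 0.000432 mM.
E_new = (61.7/2)·log₁₀(0.797/0.000432) = 30.85 · (3.2660) = 100.76 mV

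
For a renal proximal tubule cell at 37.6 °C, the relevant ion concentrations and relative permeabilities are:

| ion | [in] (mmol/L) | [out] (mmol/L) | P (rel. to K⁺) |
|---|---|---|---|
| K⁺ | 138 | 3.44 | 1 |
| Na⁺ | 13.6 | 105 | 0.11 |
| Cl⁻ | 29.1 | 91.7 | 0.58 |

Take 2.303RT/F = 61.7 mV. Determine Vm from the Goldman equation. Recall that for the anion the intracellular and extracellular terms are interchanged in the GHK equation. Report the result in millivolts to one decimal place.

-48.2 mV

Vm = 61.7 · log₁₀[(Σ P·[cation]ₒ + Σ P·[anion]ᵢ) / (Σ P·[cation]ᵢ + Σ P·[anion]ₒ)]
Numerator = 1×3.44 + 0.11×105 + 0.58×29.1 = 31.87
Denominator = 1×138 + 0.11×13.6 + 0.58×91.7 = 192.7
Vm = 61.7 · log₁₀(0.16539) = 61.7 × (-0.7815) = -48.22 mV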